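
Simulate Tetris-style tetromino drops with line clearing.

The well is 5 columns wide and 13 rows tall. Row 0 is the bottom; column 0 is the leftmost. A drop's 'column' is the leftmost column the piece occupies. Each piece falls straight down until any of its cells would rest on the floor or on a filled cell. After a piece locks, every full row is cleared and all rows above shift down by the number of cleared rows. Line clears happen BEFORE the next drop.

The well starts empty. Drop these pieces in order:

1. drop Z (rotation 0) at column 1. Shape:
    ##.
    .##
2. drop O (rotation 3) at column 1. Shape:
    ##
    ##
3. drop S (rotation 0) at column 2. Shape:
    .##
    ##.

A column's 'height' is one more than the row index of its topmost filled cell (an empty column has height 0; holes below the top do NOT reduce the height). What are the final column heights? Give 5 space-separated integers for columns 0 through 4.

Answer: 0 4 5 6 6

Derivation:
Drop 1: Z rot0 at col 1 lands with bottom-row=0; cleared 0 line(s) (total 0); column heights now [0 2 2 1 0], max=2
Drop 2: O rot3 at col 1 lands with bottom-row=2; cleared 0 line(s) (total 0); column heights now [0 4 4 1 0], max=4
Drop 3: S rot0 at col 2 lands with bottom-row=4; cleared 0 line(s) (total 0); column heights now [0 4 5 6 6], max=6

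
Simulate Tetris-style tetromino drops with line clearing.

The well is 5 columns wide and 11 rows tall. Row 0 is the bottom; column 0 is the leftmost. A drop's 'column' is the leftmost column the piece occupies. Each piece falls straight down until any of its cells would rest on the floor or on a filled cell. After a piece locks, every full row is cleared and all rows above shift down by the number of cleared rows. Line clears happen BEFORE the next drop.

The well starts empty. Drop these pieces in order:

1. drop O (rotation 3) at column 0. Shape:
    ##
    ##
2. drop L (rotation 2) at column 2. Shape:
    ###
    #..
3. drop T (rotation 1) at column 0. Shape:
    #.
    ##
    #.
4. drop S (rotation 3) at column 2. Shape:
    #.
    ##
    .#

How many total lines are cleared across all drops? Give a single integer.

Drop 1: O rot3 at col 0 lands with bottom-row=0; cleared 0 line(s) (total 0); column heights now [2 2 0 0 0], max=2
Drop 2: L rot2 at col 2 lands with bottom-row=0; cleared 1 line(s) (total 1); column heights now [1 1 1 0 0], max=1
Drop 3: T rot1 at col 0 lands with bottom-row=1; cleared 0 line(s) (total 1); column heights now [4 3 1 0 0], max=4
Drop 4: S rot3 at col 2 lands with bottom-row=0; cleared 0 line(s) (total 1); column heights now [4 3 3 2 0], max=4

Answer: 1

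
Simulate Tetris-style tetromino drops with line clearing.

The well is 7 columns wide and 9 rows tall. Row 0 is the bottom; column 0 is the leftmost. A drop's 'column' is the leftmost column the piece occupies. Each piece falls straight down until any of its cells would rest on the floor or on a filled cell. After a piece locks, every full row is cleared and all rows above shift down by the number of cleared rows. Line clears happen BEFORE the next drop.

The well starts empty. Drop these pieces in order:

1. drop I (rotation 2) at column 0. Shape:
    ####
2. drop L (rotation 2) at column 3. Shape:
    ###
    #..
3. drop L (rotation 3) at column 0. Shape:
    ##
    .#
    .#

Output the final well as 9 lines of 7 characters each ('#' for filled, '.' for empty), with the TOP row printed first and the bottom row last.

Answer: .......
.......
.......
.......
.......
##.....
.#.###.
.#.#...
####...

Derivation:
Drop 1: I rot2 at col 0 lands with bottom-row=0; cleared 0 line(s) (total 0); column heights now [1 1 1 1 0 0 0], max=1
Drop 2: L rot2 at col 3 lands with bottom-row=1; cleared 0 line(s) (total 0); column heights now [1 1 1 3 3 3 0], max=3
Drop 3: L rot3 at col 0 lands with bottom-row=1; cleared 0 line(s) (total 0); column heights now [4 4 1 3 3 3 0], max=4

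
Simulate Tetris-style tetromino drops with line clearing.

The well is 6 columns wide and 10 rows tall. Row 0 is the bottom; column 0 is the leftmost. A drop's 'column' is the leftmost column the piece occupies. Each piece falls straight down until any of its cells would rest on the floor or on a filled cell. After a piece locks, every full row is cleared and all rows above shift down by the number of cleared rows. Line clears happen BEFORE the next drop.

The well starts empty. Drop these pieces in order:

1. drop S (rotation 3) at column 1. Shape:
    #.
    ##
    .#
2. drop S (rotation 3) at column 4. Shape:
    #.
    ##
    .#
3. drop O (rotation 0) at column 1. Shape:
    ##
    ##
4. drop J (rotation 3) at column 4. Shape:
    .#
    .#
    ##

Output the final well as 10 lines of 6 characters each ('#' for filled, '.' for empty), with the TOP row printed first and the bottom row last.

Answer: ......
......
......
......
.....#
.##..#
.##.##
.#..#.
.##.##
..#..#

Derivation:
Drop 1: S rot3 at col 1 lands with bottom-row=0; cleared 0 line(s) (total 0); column heights now [0 3 2 0 0 0], max=3
Drop 2: S rot3 at col 4 lands with bottom-row=0; cleared 0 line(s) (total 0); column heights now [0 3 2 0 3 2], max=3
Drop 3: O rot0 at col 1 lands with bottom-row=3; cleared 0 line(s) (total 0); column heights now [0 5 5 0 3 2], max=5
Drop 4: J rot3 at col 4 lands with bottom-row=3; cleared 0 line(s) (total 0); column heights now [0 5 5 0 4 6], max=6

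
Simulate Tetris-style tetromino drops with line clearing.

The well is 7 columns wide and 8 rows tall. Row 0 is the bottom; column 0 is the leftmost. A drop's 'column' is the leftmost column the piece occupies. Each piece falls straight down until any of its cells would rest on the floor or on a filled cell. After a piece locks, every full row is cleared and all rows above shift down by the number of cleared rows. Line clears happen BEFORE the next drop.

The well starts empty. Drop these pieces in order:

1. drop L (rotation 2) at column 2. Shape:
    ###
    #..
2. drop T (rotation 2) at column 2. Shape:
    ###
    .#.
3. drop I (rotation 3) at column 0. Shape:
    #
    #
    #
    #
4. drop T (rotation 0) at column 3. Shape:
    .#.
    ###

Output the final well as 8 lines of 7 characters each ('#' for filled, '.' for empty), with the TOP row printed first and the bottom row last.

Drop 1: L rot2 at col 2 lands with bottom-row=0; cleared 0 line(s) (total 0); column heights now [0 0 2 2 2 0 0], max=2
Drop 2: T rot2 at col 2 lands with bottom-row=2; cleared 0 line(s) (total 0); column heights now [0 0 4 4 4 0 0], max=4
Drop 3: I rot3 at col 0 lands with bottom-row=0; cleared 0 line(s) (total 0); column heights now [4 0 4 4 4 0 0], max=4
Drop 4: T rot0 at col 3 lands with bottom-row=4; cleared 0 line(s) (total 0); column heights now [4 0 4 5 6 5 0], max=6

Answer: .......
.......
....#..
...###.
#.###..
#..#...
#.###..
#.#....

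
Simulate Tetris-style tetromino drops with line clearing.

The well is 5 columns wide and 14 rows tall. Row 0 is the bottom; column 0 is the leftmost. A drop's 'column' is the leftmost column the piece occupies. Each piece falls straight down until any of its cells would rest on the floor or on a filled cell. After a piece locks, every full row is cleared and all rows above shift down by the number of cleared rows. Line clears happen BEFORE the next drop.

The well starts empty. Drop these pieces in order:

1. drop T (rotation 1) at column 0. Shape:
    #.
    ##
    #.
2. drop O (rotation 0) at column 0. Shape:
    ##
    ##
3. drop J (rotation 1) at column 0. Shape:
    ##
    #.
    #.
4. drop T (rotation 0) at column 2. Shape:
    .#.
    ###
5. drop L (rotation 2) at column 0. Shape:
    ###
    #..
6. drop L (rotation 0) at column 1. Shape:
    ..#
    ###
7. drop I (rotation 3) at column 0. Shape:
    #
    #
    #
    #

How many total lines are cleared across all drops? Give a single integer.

Drop 1: T rot1 at col 0 lands with bottom-row=0; cleared 0 line(s) (total 0); column heights now [3 2 0 0 0], max=3
Drop 2: O rot0 at col 0 lands with bottom-row=3; cleared 0 line(s) (total 0); column heights now [5 5 0 0 0], max=5
Drop 3: J rot1 at col 0 lands with bottom-row=5; cleared 0 line(s) (total 0); column heights now [8 8 0 0 0], max=8
Drop 4: T rot0 at col 2 lands with bottom-row=0; cleared 0 line(s) (total 0); column heights now [8 8 1 2 1], max=8
Drop 5: L rot2 at col 0 lands with bottom-row=8; cleared 0 line(s) (total 0); column heights now [10 10 10 2 1], max=10
Drop 6: L rot0 at col 1 lands with bottom-row=10; cleared 0 line(s) (total 0); column heights now [10 11 11 12 1], max=12
Drop 7: I rot3 at col 0 lands with bottom-row=10; cleared 0 line(s) (total 0); column heights now [14 11 11 12 1], max=14

Answer: 0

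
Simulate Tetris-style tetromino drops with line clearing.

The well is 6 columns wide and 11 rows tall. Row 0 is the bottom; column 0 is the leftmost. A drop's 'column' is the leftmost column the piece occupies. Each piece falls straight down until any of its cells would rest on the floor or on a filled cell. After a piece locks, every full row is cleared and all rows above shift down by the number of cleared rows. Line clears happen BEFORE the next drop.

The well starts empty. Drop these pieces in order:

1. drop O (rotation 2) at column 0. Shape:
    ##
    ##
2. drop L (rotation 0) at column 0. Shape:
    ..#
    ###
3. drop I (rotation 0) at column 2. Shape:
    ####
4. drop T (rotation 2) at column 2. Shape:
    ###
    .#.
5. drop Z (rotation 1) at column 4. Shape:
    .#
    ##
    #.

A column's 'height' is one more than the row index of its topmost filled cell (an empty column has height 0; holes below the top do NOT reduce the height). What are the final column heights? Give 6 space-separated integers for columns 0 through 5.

Drop 1: O rot2 at col 0 lands with bottom-row=0; cleared 0 line(s) (total 0); column heights now [2 2 0 0 0 0], max=2
Drop 2: L rot0 at col 0 lands with bottom-row=2; cleared 0 line(s) (total 0); column heights now [3 3 4 0 0 0], max=4
Drop 3: I rot0 at col 2 lands with bottom-row=4; cleared 0 line(s) (total 0); column heights now [3 3 5 5 5 5], max=5
Drop 4: T rot2 at col 2 lands with bottom-row=5; cleared 0 line(s) (total 0); column heights now [3 3 7 7 7 5], max=7
Drop 5: Z rot1 at col 4 lands with bottom-row=7; cleared 0 line(s) (total 0); column heights now [3 3 7 7 9 10], max=10

Answer: 3 3 7 7 9 10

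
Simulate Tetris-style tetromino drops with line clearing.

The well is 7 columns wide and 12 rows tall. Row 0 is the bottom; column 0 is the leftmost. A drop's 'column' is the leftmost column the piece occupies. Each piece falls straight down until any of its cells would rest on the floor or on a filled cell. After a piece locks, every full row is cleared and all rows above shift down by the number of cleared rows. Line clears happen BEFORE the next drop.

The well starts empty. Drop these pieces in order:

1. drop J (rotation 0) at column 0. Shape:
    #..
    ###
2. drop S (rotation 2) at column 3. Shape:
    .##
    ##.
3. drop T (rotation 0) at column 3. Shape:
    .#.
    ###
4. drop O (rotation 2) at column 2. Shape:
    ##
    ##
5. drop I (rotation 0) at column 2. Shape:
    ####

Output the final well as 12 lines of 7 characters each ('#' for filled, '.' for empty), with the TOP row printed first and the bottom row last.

Drop 1: J rot0 at col 0 lands with bottom-row=0; cleared 0 line(s) (total 0); column heights now [2 1 1 0 0 0 0], max=2
Drop 2: S rot2 at col 3 lands with bottom-row=0; cleared 0 line(s) (total 0); column heights now [2 1 1 1 2 2 0], max=2
Drop 3: T rot0 at col 3 lands with bottom-row=2; cleared 0 line(s) (total 0); column heights now [2 1 1 3 4 3 0], max=4
Drop 4: O rot2 at col 2 lands with bottom-row=3; cleared 0 line(s) (total 0); column heights now [2 1 5 5 4 3 0], max=5
Drop 5: I rot0 at col 2 lands with bottom-row=5; cleared 0 line(s) (total 0); column heights now [2 1 6 6 6 6 0], max=6

Answer: .......
.......
.......
.......
.......
.......
..####.
..##...
..###..
...###.
#...##.
#####..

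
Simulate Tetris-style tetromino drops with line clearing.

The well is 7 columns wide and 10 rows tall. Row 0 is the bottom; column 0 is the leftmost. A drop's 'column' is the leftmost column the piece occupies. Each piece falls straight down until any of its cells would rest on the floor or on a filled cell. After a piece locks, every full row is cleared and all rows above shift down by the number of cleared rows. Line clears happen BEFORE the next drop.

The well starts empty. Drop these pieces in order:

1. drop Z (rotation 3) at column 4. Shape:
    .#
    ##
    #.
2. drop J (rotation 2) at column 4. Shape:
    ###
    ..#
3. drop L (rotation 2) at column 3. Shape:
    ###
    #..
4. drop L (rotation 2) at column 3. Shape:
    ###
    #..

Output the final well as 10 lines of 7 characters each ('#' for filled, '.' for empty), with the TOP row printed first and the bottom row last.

Drop 1: Z rot3 at col 4 lands with bottom-row=0; cleared 0 line(s) (total 0); column heights now [0 0 0 0 2 3 0], max=3
Drop 2: J rot2 at col 4 lands with bottom-row=2; cleared 0 line(s) (total 0); column heights now [0 0 0 0 4 4 4], max=4
Drop 3: L rot2 at col 3 lands with bottom-row=3; cleared 0 line(s) (total 0); column heights now [0 0 0 5 5 5 4], max=5
Drop 4: L rot2 at col 3 lands with bottom-row=5; cleared 0 line(s) (total 0); column heights now [0 0 0 7 7 7 4], max=7

Answer: .......
.......
.......
...###.
...#...
...###.
...####
.....##
....##.
....#..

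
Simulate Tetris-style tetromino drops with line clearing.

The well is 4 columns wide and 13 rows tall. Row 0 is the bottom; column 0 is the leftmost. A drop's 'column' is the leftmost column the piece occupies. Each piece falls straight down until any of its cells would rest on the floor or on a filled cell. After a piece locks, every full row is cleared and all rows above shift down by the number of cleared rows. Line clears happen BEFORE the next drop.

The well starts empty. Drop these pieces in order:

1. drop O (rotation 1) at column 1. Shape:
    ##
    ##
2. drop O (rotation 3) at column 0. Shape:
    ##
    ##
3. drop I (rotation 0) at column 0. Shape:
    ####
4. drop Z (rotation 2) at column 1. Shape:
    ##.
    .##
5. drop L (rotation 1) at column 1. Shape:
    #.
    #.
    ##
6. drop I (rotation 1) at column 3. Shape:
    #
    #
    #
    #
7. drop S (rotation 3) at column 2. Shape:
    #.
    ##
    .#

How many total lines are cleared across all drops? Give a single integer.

Drop 1: O rot1 at col 1 lands with bottom-row=0; cleared 0 line(s) (total 0); column heights now [0 2 2 0], max=2
Drop 2: O rot3 at col 0 lands with bottom-row=2; cleared 0 line(s) (total 0); column heights now [4 4 2 0], max=4
Drop 3: I rot0 at col 0 lands with bottom-row=4; cleared 1 line(s) (total 1); column heights now [4 4 2 0], max=4
Drop 4: Z rot2 at col 1 lands with bottom-row=3; cleared 1 line(s) (total 2); column heights now [3 4 4 0], max=4
Drop 5: L rot1 at col 1 lands with bottom-row=4; cleared 0 line(s) (total 2); column heights now [3 7 5 0], max=7
Drop 6: I rot1 at col 3 lands with bottom-row=0; cleared 0 line(s) (total 2); column heights now [3 7 5 4], max=7
Drop 7: S rot3 at col 2 lands with bottom-row=4; cleared 0 line(s) (total 2); column heights now [3 7 7 6], max=7

Answer: 2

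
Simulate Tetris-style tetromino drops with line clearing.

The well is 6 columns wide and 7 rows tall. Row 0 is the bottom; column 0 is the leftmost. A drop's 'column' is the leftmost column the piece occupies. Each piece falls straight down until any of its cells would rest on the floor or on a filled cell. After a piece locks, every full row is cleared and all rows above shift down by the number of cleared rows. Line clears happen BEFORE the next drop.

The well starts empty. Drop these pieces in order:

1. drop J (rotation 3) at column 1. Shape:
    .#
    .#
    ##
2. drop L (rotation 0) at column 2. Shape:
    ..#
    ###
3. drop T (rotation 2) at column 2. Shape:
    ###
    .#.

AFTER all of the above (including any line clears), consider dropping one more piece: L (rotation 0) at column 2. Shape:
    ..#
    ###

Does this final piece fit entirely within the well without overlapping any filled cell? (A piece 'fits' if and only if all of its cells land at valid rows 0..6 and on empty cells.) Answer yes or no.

Drop 1: J rot3 at col 1 lands with bottom-row=0; cleared 0 line(s) (total 0); column heights now [0 1 3 0 0 0], max=3
Drop 2: L rot0 at col 2 lands with bottom-row=3; cleared 0 line(s) (total 0); column heights now [0 1 4 4 5 0], max=5
Drop 3: T rot2 at col 2 lands with bottom-row=4; cleared 0 line(s) (total 0); column heights now [0 1 6 6 6 0], max=6
Test piece L rot0 at col 2 (width 3): heights before test = [0 1 6 6 6 0]; fits = False

Answer: no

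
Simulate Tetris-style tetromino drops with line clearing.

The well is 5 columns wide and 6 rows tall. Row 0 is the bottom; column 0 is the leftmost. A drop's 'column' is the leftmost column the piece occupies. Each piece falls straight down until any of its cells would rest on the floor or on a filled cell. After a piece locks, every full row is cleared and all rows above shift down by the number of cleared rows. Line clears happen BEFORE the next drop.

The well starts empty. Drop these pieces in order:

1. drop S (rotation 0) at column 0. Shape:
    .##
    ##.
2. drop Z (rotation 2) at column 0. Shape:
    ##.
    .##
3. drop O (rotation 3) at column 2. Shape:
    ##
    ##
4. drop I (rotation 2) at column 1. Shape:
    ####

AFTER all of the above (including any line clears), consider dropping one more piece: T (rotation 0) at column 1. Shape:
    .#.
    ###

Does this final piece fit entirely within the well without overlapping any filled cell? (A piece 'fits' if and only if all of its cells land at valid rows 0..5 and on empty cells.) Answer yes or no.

Answer: no

Derivation:
Drop 1: S rot0 at col 0 lands with bottom-row=0; cleared 0 line(s) (total 0); column heights now [1 2 2 0 0], max=2
Drop 2: Z rot2 at col 0 lands with bottom-row=2; cleared 0 line(s) (total 0); column heights now [4 4 3 0 0], max=4
Drop 3: O rot3 at col 2 lands with bottom-row=3; cleared 0 line(s) (total 0); column heights now [4 4 5 5 0], max=5
Drop 4: I rot2 at col 1 lands with bottom-row=5; cleared 0 line(s) (total 0); column heights now [4 6 6 6 6], max=6
Test piece T rot0 at col 1 (width 3): heights before test = [4 6 6 6 6]; fits = False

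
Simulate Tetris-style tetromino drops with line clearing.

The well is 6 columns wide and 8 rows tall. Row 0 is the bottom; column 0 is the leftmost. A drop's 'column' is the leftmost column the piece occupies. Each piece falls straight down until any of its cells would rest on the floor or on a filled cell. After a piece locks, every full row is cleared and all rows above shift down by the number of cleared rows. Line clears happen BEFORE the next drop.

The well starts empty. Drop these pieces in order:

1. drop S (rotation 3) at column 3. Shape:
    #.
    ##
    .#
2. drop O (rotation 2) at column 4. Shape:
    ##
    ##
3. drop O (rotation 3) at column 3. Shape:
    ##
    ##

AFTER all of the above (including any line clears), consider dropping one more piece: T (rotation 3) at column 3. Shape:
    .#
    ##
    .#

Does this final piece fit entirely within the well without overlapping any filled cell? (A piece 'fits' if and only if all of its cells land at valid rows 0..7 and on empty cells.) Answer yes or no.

Drop 1: S rot3 at col 3 lands with bottom-row=0; cleared 0 line(s) (total 0); column heights now [0 0 0 3 2 0], max=3
Drop 2: O rot2 at col 4 lands with bottom-row=2; cleared 0 line(s) (total 0); column heights now [0 0 0 3 4 4], max=4
Drop 3: O rot3 at col 3 lands with bottom-row=4; cleared 0 line(s) (total 0); column heights now [0 0 0 6 6 4], max=6
Test piece T rot3 at col 3 (width 2): heights before test = [0 0 0 6 6 4]; fits = False

Answer: no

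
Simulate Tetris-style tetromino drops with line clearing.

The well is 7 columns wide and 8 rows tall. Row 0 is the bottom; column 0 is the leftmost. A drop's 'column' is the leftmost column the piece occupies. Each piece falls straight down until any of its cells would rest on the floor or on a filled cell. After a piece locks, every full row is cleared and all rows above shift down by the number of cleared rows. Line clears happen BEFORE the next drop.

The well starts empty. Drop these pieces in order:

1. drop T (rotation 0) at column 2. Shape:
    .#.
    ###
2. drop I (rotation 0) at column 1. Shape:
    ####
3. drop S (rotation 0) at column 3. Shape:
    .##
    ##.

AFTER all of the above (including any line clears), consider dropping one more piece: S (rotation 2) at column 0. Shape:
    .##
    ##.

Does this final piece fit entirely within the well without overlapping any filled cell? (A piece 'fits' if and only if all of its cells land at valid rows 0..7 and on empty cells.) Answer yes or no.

Answer: yes

Derivation:
Drop 1: T rot0 at col 2 lands with bottom-row=0; cleared 0 line(s) (total 0); column heights now [0 0 1 2 1 0 0], max=2
Drop 2: I rot0 at col 1 lands with bottom-row=2; cleared 0 line(s) (total 0); column heights now [0 3 3 3 3 0 0], max=3
Drop 3: S rot0 at col 3 lands with bottom-row=3; cleared 0 line(s) (total 0); column heights now [0 3 3 4 5 5 0], max=5
Test piece S rot2 at col 0 (width 3): heights before test = [0 3 3 4 5 5 0]; fits = True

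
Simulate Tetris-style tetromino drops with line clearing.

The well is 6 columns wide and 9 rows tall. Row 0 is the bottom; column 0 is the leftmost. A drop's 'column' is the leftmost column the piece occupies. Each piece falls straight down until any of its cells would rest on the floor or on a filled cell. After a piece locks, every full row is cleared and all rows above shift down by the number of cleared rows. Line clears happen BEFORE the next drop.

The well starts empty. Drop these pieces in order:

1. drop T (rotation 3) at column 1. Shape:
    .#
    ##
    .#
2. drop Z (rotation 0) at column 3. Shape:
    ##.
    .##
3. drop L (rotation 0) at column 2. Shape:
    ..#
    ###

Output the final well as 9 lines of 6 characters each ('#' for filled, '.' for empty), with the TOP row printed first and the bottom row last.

Answer: ......
......
......
......
....#.
..###.
..#...
.####.
..#.##

Derivation:
Drop 1: T rot3 at col 1 lands with bottom-row=0; cleared 0 line(s) (total 0); column heights now [0 2 3 0 0 0], max=3
Drop 2: Z rot0 at col 3 lands with bottom-row=0; cleared 0 line(s) (total 0); column heights now [0 2 3 2 2 1], max=3
Drop 3: L rot0 at col 2 lands with bottom-row=3; cleared 0 line(s) (total 0); column heights now [0 2 4 4 5 1], max=5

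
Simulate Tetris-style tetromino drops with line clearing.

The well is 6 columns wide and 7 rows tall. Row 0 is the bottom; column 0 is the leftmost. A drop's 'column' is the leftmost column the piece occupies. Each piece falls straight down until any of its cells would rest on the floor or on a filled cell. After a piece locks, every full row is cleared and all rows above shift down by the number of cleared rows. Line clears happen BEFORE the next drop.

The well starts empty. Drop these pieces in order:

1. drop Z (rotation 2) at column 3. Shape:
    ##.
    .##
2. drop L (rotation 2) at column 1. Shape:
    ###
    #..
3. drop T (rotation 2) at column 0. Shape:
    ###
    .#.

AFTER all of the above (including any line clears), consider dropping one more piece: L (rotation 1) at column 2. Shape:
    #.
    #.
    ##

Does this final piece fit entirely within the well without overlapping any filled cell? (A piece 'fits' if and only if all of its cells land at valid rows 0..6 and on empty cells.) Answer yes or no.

Answer: no

Derivation:
Drop 1: Z rot2 at col 3 lands with bottom-row=0; cleared 0 line(s) (total 0); column heights now [0 0 0 2 2 1], max=2
Drop 2: L rot2 at col 1 lands with bottom-row=1; cleared 0 line(s) (total 0); column heights now [0 3 3 3 2 1], max=3
Drop 3: T rot2 at col 0 lands with bottom-row=3; cleared 0 line(s) (total 0); column heights now [5 5 5 3 2 1], max=5
Test piece L rot1 at col 2 (width 2): heights before test = [5 5 5 3 2 1]; fits = False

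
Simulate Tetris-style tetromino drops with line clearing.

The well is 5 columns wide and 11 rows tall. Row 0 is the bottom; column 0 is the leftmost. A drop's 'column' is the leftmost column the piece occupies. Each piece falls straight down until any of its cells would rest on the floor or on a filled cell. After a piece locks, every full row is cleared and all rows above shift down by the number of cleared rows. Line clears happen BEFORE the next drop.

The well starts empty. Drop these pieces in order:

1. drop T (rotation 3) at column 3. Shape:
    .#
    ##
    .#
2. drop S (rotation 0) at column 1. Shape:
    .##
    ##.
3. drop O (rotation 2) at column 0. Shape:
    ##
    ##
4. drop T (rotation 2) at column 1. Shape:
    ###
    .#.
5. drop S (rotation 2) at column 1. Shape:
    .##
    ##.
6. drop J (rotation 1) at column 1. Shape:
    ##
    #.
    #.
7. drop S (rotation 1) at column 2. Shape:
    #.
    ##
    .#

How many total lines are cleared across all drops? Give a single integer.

Drop 1: T rot3 at col 3 lands with bottom-row=0; cleared 0 line(s) (total 0); column heights now [0 0 0 2 3], max=3
Drop 2: S rot0 at col 1 lands with bottom-row=1; cleared 0 line(s) (total 0); column heights now [0 2 3 3 3], max=3
Drop 3: O rot2 at col 0 lands with bottom-row=2; cleared 1 line(s) (total 1); column heights now [3 3 2 2 2], max=3
Drop 4: T rot2 at col 1 lands with bottom-row=2; cleared 0 line(s) (total 1); column heights now [3 4 4 4 2], max=4
Drop 5: S rot2 at col 1 lands with bottom-row=4; cleared 0 line(s) (total 1); column heights now [3 5 6 6 2], max=6
Drop 6: J rot1 at col 1 lands with bottom-row=5; cleared 0 line(s) (total 1); column heights now [3 8 8 6 2], max=8
Drop 7: S rot1 at col 2 lands with bottom-row=7; cleared 0 line(s) (total 1); column heights now [3 8 10 9 2], max=10

Answer: 1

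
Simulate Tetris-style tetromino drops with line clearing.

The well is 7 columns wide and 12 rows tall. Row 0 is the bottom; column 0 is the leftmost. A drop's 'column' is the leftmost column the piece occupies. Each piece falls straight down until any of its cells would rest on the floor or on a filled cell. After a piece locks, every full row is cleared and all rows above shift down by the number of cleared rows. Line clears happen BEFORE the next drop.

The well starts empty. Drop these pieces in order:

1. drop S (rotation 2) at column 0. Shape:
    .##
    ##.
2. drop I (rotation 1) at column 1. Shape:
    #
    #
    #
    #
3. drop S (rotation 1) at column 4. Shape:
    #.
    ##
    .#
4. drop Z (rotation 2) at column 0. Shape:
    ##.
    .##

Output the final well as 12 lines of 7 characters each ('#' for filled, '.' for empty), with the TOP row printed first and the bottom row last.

Answer: .......
.......
.......
.......
##.....
.##....
.#.....
.#.....
.#.....
.#..#..
.##.##.
##...#.

Derivation:
Drop 1: S rot2 at col 0 lands with bottom-row=0; cleared 0 line(s) (total 0); column heights now [1 2 2 0 0 0 0], max=2
Drop 2: I rot1 at col 1 lands with bottom-row=2; cleared 0 line(s) (total 0); column heights now [1 6 2 0 0 0 0], max=6
Drop 3: S rot1 at col 4 lands with bottom-row=0; cleared 0 line(s) (total 0); column heights now [1 6 2 0 3 2 0], max=6
Drop 4: Z rot2 at col 0 lands with bottom-row=6; cleared 0 line(s) (total 0); column heights now [8 8 7 0 3 2 0], max=8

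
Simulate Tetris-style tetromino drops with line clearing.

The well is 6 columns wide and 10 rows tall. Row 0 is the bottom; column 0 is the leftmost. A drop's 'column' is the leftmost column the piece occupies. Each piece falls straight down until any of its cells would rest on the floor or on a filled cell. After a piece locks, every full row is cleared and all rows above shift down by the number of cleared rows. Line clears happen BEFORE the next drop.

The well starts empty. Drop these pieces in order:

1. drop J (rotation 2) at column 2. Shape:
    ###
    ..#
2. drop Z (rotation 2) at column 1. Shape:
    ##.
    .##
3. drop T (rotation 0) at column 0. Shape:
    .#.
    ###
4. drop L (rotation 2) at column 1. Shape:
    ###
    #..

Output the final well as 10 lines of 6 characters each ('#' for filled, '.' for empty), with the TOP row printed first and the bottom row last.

Answer: ......
......
.###..
.#....
.#....
###...
.##...
..##..
..###.
....#.

Derivation:
Drop 1: J rot2 at col 2 lands with bottom-row=0; cleared 0 line(s) (total 0); column heights now [0 0 2 2 2 0], max=2
Drop 2: Z rot2 at col 1 lands with bottom-row=2; cleared 0 line(s) (total 0); column heights now [0 4 4 3 2 0], max=4
Drop 3: T rot0 at col 0 lands with bottom-row=4; cleared 0 line(s) (total 0); column heights now [5 6 5 3 2 0], max=6
Drop 4: L rot2 at col 1 lands with bottom-row=6; cleared 0 line(s) (total 0); column heights now [5 8 8 8 2 0], max=8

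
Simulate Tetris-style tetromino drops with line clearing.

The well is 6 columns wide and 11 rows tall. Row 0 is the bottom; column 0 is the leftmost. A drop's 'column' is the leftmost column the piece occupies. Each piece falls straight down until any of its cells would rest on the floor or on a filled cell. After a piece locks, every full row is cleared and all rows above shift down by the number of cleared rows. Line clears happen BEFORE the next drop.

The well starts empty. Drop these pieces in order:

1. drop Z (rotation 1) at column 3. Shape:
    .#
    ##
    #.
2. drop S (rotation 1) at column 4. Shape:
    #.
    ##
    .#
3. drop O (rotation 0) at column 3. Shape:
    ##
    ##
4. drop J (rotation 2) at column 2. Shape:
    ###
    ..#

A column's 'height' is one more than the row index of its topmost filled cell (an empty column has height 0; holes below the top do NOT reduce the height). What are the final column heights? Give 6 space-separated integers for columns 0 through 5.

Answer: 0 0 9 9 9 4

Derivation:
Drop 1: Z rot1 at col 3 lands with bottom-row=0; cleared 0 line(s) (total 0); column heights now [0 0 0 2 3 0], max=3
Drop 2: S rot1 at col 4 lands with bottom-row=2; cleared 0 line(s) (total 0); column heights now [0 0 0 2 5 4], max=5
Drop 3: O rot0 at col 3 lands with bottom-row=5; cleared 0 line(s) (total 0); column heights now [0 0 0 7 7 4], max=7
Drop 4: J rot2 at col 2 lands with bottom-row=7; cleared 0 line(s) (total 0); column heights now [0 0 9 9 9 4], max=9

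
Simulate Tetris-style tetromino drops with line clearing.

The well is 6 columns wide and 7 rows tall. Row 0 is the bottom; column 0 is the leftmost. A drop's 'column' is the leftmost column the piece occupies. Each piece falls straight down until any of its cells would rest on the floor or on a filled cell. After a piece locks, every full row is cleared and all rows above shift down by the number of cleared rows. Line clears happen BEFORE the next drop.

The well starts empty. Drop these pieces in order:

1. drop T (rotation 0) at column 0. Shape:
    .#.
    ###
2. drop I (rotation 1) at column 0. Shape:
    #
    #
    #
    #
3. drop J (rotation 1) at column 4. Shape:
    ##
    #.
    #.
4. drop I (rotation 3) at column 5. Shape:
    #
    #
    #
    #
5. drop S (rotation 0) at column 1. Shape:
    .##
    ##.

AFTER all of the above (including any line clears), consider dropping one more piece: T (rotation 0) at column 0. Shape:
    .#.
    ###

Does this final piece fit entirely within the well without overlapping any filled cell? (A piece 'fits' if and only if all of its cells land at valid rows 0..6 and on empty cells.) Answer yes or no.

Drop 1: T rot0 at col 0 lands with bottom-row=0; cleared 0 line(s) (total 0); column heights now [1 2 1 0 0 0], max=2
Drop 2: I rot1 at col 0 lands with bottom-row=1; cleared 0 line(s) (total 0); column heights now [5 2 1 0 0 0], max=5
Drop 3: J rot1 at col 4 lands with bottom-row=0; cleared 0 line(s) (total 0); column heights now [5 2 1 0 3 3], max=5
Drop 4: I rot3 at col 5 lands with bottom-row=3; cleared 0 line(s) (total 0); column heights now [5 2 1 0 3 7], max=7
Drop 5: S rot0 at col 1 lands with bottom-row=2; cleared 0 line(s) (total 0); column heights now [5 3 4 4 3 7], max=7
Test piece T rot0 at col 0 (width 3): heights before test = [5 3 4 4 3 7]; fits = True

Answer: yes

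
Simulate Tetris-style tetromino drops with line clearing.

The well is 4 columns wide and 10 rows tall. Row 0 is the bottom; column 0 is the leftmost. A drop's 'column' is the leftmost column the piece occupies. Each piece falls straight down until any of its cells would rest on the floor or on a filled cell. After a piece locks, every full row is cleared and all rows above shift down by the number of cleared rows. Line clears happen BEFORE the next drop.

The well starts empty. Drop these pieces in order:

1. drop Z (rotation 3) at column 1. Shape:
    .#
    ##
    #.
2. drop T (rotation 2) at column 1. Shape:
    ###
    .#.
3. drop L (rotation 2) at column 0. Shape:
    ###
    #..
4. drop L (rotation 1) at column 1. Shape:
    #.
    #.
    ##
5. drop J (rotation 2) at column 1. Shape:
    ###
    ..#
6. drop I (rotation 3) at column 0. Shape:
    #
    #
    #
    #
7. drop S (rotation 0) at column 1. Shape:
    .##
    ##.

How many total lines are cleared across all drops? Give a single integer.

Drop 1: Z rot3 at col 1 lands with bottom-row=0; cleared 0 line(s) (total 0); column heights now [0 2 3 0], max=3
Drop 2: T rot2 at col 1 lands with bottom-row=3; cleared 0 line(s) (total 0); column heights now [0 5 5 5], max=5
Drop 3: L rot2 at col 0 lands with bottom-row=4; cleared 1 line(s) (total 1); column heights now [5 5 5 0], max=5
Drop 4: L rot1 at col 1 lands with bottom-row=5; cleared 0 line(s) (total 1); column heights now [5 8 6 0], max=8
Drop 5: J rot2 at col 1 lands with bottom-row=7; cleared 0 line(s) (total 1); column heights now [5 9 9 9], max=9
Drop 6: I rot3 at col 0 lands with bottom-row=5; cleared 1 line(s) (total 2); column heights now [8 8 6 8], max=8
Drop 7: S rot0 at col 1 lands with bottom-row=8; cleared 0 line(s) (total 2); column heights now [8 9 10 10], max=10

Answer: 2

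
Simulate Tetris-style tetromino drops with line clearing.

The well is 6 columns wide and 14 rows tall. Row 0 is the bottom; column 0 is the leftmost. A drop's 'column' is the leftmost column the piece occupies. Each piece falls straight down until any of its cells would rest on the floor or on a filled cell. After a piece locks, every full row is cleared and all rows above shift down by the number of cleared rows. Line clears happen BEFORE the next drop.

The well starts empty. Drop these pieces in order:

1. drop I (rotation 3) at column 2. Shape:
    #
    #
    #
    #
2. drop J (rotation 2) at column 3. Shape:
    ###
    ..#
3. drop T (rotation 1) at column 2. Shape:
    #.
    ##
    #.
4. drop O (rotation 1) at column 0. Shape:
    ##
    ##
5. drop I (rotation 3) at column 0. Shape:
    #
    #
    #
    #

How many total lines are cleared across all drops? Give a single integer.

Drop 1: I rot3 at col 2 lands with bottom-row=0; cleared 0 line(s) (total 0); column heights now [0 0 4 0 0 0], max=4
Drop 2: J rot2 at col 3 lands with bottom-row=0; cleared 0 line(s) (total 0); column heights now [0 0 4 2 2 2], max=4
Drop 3: T rot1 at col 2 lands with bottom-row=4; cleared 0 line(s) (total 0); column heights now [0 0 7 6 2 2], max=7
Drop 4: O rot1 at col 0 lands with bottom-row=0; cleared 1 line(s) (total 1); column heights now [1 1 6 5 0 1], max=6
Drop 5: I rot3 at col 0 lands with bottom-row=1; cleared 0 line(s) (total 1); column heights now [5 1 6 5 0 1], max=6

Answer: 1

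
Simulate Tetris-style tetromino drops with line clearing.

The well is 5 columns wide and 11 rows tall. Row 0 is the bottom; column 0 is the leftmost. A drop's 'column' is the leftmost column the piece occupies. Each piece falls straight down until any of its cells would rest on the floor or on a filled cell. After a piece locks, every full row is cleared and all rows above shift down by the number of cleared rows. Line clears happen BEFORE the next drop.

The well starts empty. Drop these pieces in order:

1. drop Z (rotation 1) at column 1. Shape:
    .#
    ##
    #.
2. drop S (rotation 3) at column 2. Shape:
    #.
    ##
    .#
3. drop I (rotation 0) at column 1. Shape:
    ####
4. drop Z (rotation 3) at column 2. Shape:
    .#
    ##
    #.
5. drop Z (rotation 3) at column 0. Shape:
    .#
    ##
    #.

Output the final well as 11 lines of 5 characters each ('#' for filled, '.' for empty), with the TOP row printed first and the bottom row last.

Answer: .....
.....
.....
...#.
.###.
###..
..#..
..##.
..##.
.##..
.#...

Derivation:
Drop 1: Z rot1 at col 1 lands with bottom-row=0; cleared 0 line(s) (total 0); column heights now [0 2 3 0 0], max=3
Drop 2: S rot3 at col 2 lands with bottom-row=2; cleared 0 line(s) (total 0); column heights now [0 2 5 4 0], max=5
Drop 3: I rot0 at col 1 lands with bottom-row=5; cleared 0 line(s) (total 0); column heights now [0 6 6 6 6], max=6
Drop 4: Z rot3 at col 2 lands with bottom-row=6; cleared 0 line(s) (total 0); column heights now [0 6 8 9 6], max=9
Drop 5: Z rot3 at col 0 lands with bottom-row=5; cleared 1 line(s) (total 1); column heights now [6 7 7 8 0], max=8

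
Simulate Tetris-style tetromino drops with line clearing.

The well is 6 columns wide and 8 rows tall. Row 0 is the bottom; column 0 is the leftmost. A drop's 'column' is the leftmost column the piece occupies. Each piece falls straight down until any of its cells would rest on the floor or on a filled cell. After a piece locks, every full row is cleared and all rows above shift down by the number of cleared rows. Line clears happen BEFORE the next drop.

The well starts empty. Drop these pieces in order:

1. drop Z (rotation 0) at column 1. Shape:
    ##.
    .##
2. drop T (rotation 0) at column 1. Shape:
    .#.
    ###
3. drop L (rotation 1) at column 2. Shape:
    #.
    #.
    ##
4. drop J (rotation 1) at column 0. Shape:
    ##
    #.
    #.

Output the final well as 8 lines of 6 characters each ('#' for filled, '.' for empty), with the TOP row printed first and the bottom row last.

Answer: ......
..#...
..#...
..##..
###...
####..
###...
..##..

Derivation:
Drop 1: Z rot0 at col 1 lands with bottom-row=0; cleared 0 line(s) (total 0); column heights now [0 2 2 1 0 0], max=2
Drop 2: T rot0 at col 1 lands with bottom-row=2; cleared 0 line(s) (total 0); column heights now [0 3 4 3 0 0], max=4
Drop 3: L rot1 at col 2 lands with bottom-row=4; cleared 0 line(s) (total 0); column heights now [0 3 7 5 0 0], max=7
Drop 4: J rot1 at col 0 lands with bottom-row=1; cleared 0 line(s) (total 0); column heights now [4 4 7 5 0 0], max=7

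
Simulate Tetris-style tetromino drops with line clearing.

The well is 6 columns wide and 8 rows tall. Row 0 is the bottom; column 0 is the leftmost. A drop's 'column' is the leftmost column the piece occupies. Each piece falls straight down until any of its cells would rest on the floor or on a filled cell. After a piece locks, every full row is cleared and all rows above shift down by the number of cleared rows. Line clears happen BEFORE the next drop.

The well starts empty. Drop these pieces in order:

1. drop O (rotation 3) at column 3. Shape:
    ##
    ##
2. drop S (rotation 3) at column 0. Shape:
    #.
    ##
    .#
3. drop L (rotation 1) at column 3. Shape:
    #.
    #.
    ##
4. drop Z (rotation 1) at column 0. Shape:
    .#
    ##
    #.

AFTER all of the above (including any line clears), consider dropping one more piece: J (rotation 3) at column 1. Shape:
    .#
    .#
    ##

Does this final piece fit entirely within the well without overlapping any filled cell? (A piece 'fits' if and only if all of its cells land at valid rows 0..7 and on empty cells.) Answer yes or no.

Answer: no

Derivation:
Drop 1: O rot3 at col 3 lands with bottom-row=0; cleared 0 line(s) (total 0); column heights now [0 0 0 2 2 0], max=2
Drop 2: S rot3 at col 0 lands with bottom-row=0; cleared 0 line(s) (total 0); column heights now [3 2 0 2 2 0], max=3
Drop 3: L rot1 at col 3 lands with bottom-row=2; cleared 0 line(s) (total 0); column heights now [3 2 0 5 3 0], max=5
Drop 4: Z rot1 at col 0 lands with bottom-row=3; cleared 0 line(s) (total 0); column heights now [5 6 0 5 3 0], max=6
Test piece J rot3 at col 1 (width 2): heights before test = [5 6 0 5 3 0]; fits = False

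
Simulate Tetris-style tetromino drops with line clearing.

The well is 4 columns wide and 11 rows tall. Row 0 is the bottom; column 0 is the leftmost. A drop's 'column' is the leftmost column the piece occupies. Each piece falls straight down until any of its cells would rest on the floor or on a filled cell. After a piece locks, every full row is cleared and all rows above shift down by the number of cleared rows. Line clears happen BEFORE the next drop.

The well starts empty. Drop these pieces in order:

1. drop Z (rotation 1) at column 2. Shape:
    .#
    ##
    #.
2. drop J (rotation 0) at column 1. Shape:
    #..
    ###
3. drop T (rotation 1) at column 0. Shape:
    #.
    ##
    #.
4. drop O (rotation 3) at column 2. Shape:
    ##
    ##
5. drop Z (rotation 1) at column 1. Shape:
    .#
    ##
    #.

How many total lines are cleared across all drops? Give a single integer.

Answer: 2

Derivation:
Drop 1: Z rot1 at col 2 lands with bottom-row=0; cleared 0 line(s) (total 0); column heights now [0 0 2 3], max=3
Drop 2: J rot0 at col 1 lands with bottom-row=3; cleared 0 line(s) (total 0); column heights now [0 5 4 4], max=5
Drop 3: T rot1 at col 0 lands with bottom-row=4; cleared 0 line(s) (total 0); column heights now [7 6 4 4], max=7
Drop 4: O rot3 at col 2 lands with bottom-row=4; cleared 2 line(s) (total 2); column heights now [5 4 4 4], max=5
Drop 5: Z rot1 at col 1 lands with bottom-row=4; cleared 0 line(s) (total 2); column heights now [5 6 7 4], max=7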